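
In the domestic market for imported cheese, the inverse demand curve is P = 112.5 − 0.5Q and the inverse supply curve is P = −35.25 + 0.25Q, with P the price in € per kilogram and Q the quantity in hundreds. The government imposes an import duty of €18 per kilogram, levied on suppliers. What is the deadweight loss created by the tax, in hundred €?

Inverting to Q(P) form: Qd = 225 − 2P; Qs = 4P + 141.
Without the tax, 225 − 2P = 4P + 141 gives 6P = 84, so P* = €14 and Q* = 197.
With the tax collected from suppliers, supply shifts: Qs = 4(P − 18) + 141.
New equilibrium: consumers pay €26, suppliers receive €8, Q = 173. (Wedge: Pb − Ps = 18.)
Quantity falls by |ΔQ| = |197 − 173| = 24.
DWL = ½ · t · |ΔQ| = ½ · 18 · 24 = €216.

Deadweight loss = €216 hundred.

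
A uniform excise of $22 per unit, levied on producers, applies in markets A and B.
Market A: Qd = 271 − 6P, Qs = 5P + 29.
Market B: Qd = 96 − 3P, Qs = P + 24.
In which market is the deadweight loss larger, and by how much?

Market A, by $478.5.

Market A: pre-tax P* = $22, Q* = 139; post-tax Q = 79; deadweight loss = $660.
Market B: pre-tax P* = $18, Q* = 42; post-tax Q = 25.5; deadweight loss = $181.5.
Difference: $660 vs $181.5 → market A is larger by $478.5.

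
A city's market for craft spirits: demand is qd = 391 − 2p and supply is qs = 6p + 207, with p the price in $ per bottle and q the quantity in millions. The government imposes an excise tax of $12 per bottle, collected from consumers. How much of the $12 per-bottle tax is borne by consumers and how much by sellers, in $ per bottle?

Before the tax: set 391 − 2p = 6p + 207 → p* = $23, q* = 345.
With the tax collected from consumers, demand (in seller-price terms) shifts: qd = 391 − 2(p + 12).
New equilibrium: consumers pay $32, sellers receive $20, q = 327. (Wedge: pb − ps = 12.)
Burden on consumers: $9; on sellers: $3. (They sum to $12.)
The less price-elastic side of the market bears the larger share of a per-unit tax.

Consumers bear $9 per bottle; sellers bear $3 per bottle.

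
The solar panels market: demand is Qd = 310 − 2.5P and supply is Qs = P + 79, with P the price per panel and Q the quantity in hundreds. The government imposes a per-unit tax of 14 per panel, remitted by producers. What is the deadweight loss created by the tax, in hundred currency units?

Deadweight loss = 70 hundred.

Before the tax: set 310 − 2.5P = P + 79 → P* = 66, Q* = 145.
With the tax collected from producers, supply shifts: Qs = (P − 14) + 79.
Solving gives Q = 135 with buyers paying 70 and producers receiving 56 (the 14 wedge).
Quantity falls by |ΔQ| = |145 − 135| = 10.
DWL = ½ · t · |ΔQ| = ½ · 14 · 10 = 70.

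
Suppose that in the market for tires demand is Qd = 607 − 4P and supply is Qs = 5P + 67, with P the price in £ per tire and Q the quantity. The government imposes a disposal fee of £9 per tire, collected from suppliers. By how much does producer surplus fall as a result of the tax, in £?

Without the tax, 607 − 4P = 5P + 67 gives 9P = 540, so P* = £60 and Q* = 367.
With the tax collected from suppliers, supply shifts: Qs = 5(P − 9) + 67.
Solving gives Q = 347 with buyers paying £65 and suppliers receiving £56 (the £9 wedge).
ΔPS is the trapezoid between Q = 347 and Q = 367 of height £4: ½ · (367 + 347) · 4 = £1428.

Producer surplus falls by £1428.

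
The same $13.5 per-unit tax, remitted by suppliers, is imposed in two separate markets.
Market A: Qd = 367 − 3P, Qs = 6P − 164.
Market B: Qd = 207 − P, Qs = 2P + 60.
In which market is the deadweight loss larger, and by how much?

Market A: pre-tax P* = $59, Q* = 190; post-tax Q = 163; deadweight loss = $182.25.
Market B: pre-tax P* = $49, Q* = 158; post-tax Q = 149; deadweight loss = $60.75.
Difference: $182.25 vs $60.75 → market A is larger by $121.5.

Market A, by $121.5.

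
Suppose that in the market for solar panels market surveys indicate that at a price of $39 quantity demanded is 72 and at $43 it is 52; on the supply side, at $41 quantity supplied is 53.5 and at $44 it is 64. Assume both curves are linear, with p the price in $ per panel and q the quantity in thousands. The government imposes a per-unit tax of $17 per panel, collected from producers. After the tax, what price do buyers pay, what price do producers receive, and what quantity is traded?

Demand slope: (52 − 72)/(43 − 39) = -5, so qd = 267 − 5p.
Supply slope: (64 − 53.5)/(44 − 41) = 3.5, so qs = 3.5p − 90.
Before the tax: set 267 − 5p = 3.5p − 90 → p* = $42, q* = 57.
With the tax collected from producers, supply shifts: qs = 3.5(p − 17) − 90.
New equilibrium: buyers pay $49, producers receive $32, q = 22. (Wedge: pb − ps = 17.)
The less price-elastic side of the market bears the larger share of a per-unit tax.

Buyers pay $49; producers receive $32; quantity = 22.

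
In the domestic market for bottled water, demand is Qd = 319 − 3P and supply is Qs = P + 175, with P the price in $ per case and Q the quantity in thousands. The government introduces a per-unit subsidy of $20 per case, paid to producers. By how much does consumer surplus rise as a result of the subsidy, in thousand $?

Without the subsidy, 319 − 3P = P + 175 gives 4P = 144, so P* = $36 and Q* = 211.
With a per-unit subsidy paid to producers, each receives P + 20 per unit sold, so supply becomes Qs = (P + 20) + 175.
Solving gives Q = 226 with buyers paying $31 and producers receiving $51 (the $20 wedge).
ΔCS is the trapezoid between Q = 226 and Q = 211 of height $5: ½ · (211 + 226) · 5 = $1092.5.

Consumer surplus rises by $1092.5 thousand.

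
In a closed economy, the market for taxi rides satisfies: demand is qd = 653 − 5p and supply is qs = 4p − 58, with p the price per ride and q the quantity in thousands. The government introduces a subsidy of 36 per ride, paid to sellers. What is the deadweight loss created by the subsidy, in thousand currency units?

Deadweight loss = 1440 thousand.

Without the subsidy, 653 − 5p = 4p − 58 gives 9p = 711, so p* = 79 and q* = 258.
With a per-unit subsidy paid to sellers, each receives p + 36 per unit sold, so supply becomes qs = 4(p + 36) − 58.
Solving gives q = 338 with consumers paying 63 and sellers receiving 99 (the 36 wedge).
Quantity rises by |ΔQ| = |258 − 338| = 80.
DWL = ½ · t · |ΔQ| = ½ · 36 · 80 = 1440.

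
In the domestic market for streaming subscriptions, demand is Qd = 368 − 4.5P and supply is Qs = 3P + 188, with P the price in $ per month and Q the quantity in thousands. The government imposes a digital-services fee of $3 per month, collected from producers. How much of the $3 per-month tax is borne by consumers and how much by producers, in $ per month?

Consumers bear $1.2 per month; producers bear $1.8 per month.

Before the tax: set 368 − 4.5P = 3P + 188 → P* = $24, Q* = 260.
With the tax collected from producers, supply shifts: Qs = 3(P − 3) + 188.
New equilibrium: consumers pay $25.2, producers receive $22.2, Q = 254.6. (Wedge: Pb − Ps = 3.)
Burden on consumers: $1.2; on producers: $1.8. (They sum to $3.)
The less price-elastic side of the market bears the larger share of a per-unit tax.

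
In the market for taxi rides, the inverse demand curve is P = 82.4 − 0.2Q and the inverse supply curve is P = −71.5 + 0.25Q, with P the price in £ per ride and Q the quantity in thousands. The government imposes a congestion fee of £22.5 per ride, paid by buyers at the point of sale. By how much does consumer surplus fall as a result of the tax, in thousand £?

Inverting to Q(P) form: Qd = 412 − 5P; Qs = 4P + 286.
Without the tax, 412 − 5P = 4P + 286 gives 9P = 126, so P* = £14 and Q* = 342.
With the tax collected from buyers, demand (in seller-price terms) shifts: Qd = 412 − 5(P + 22.5).
New equilibrium: buyers pay £24, sellers receive £1.5, Q = 292. (Wedge: Pb − Ps = 22.5.)
ΔCS is the trapezoid between Q = 292 and Q = 342 of height £10: ½ · (342 + 292) · 10 = £3170.

Consumer surplus falls by £3170 thousand.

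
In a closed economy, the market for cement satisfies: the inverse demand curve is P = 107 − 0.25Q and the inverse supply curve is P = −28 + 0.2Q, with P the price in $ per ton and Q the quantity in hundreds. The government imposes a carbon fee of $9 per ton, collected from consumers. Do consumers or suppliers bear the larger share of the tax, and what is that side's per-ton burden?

Consumers bear the larger share: $5 per ton.

Rewrite in direct form: Qd = 428 − 4P and Qs = 5P + 140.
Without the tax, 428 − 4P = 5P + 140 gives 9P = 288, so P* = $32 and Q* = 300.
With the tax collected from consumers, demand (in seller-price terms) shifts: Qd = 428 − 4(P + 9).
New equilibrium: consumers pay $37, suppliers receive $28, Q = 280. (Wedge: Pb − Ps = 9.)
Per-ton burden: consumers $5, suppliers $4.
Consumers take the larger share because demand is less price-elastic here (demand slope 4 vs supply slope 5).
The less price-elastic side of the market bears the larger share of a per-unit tax.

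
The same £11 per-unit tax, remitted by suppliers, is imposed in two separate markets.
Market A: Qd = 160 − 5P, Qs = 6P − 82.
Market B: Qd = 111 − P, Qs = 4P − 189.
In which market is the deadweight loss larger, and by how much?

Market A, by £116.6.

Market A: pre-tax P* = £22, Q* = 50; post-tax Q = 20; deadweight loss = £165.
Market B: pre-tax P* = £60, Q* = 51; post-tax Q = 42.2; deadweight loss = £48.4.
Difference: £165 vs £48.4 → market A is larger by £116.6.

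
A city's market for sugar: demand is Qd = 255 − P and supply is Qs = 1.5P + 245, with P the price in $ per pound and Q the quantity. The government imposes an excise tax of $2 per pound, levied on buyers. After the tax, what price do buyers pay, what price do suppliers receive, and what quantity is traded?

Buyers pay $5.2; suppliers receive $3.2; quantity = 249.8.

Before the tax: set 255 − P = 1.5P + 245 → P* = $4, Q* = 251.
With the tax collected from buyers, demand (in seller-price terms) shifts: Qd = 255 − (P + 2).
New equilibrium: buyers pay $5.2, suppliers receive $3.2, Q = 249.8. (Wedge: Pb − Ps = 2.)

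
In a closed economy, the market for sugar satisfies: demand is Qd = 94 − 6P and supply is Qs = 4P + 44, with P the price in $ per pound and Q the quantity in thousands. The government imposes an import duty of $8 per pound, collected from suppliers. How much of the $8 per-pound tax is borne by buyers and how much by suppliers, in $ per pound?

Without the tax, 94 − 6P = 4P + 44 gives 10P = 50, so P* = $5 and Q* = 64.
With the tax collected from suppliers, supply shifts: Qs = 4(P − 8) + 44.
Solving gives Q = 44.8 with buyers paying $8.2 and suppliers receiving $0.2 (the $8 wedge).
Burden on buyers: $3.2; on suppliers: $4.8. (They sum to $8.)

Buyers bear $3.2 per pound; suppliers bear $4.8 per pound.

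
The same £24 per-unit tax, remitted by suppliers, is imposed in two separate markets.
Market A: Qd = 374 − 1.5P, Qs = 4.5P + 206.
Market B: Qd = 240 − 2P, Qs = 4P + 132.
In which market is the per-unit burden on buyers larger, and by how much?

Market A: pre-tax P* = £28, Q* = 332; post-tax Q = 305; per-unit burden on buyers = £18.
Market B: pre-tax P* = £18, Q* = 204; post-tax Q = 172; per-unit burden on buyers = £16.
Difference: £18 vs £16 → market A is larger by £2.

Market A, by £2.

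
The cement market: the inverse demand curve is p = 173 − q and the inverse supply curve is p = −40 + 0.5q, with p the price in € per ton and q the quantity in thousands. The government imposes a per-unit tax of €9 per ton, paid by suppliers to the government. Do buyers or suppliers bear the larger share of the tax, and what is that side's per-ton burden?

Rewrite in direct form: qd = 173 − p and qs = 2p + 80.
Without the tax, 173 − p = 2p + 80 gives 3p = 93, so p* = €31 and q* = 142.
With the tax collected from suppliers, supply shifts: qs = 2(p − 9) + 80.
New equilibrium: buyers pay €37, suppliers receive €28, q = 136. (Wedge: pb − ps = 9.)
Per-ton burden: buyers €6, suppliers €3.
Buyers take the larger share because demand is less price-elastic here (demand slope 1 vs supply slope 2).

Buyers bear the larger share: €6 per ton.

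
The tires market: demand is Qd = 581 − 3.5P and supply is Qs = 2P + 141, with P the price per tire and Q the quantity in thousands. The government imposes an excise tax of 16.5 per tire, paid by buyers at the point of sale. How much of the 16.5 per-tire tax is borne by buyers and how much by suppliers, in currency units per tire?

Buyers bear 6 per tire; suppliers bear 10.5 per tire.

Without the tax, 581 − 3.5P = 2P + 141 gives 5.5P = 440, so P* = 80 and Q* = 301.
With the tax collected from buyers, demand (in seller-price terms) shifts: Qd = 581 − 3.5(P + 16.5).
New equilibrium: buyers pay 86, suppliers receive 69.5, Q = 280. (Wedge: Pb − Ps = 16.5.)
Burden on buyers: 6; on suppliers: 10.5. (They sum to 16.5.)
The less price-elastic side of the market bears the larger share of a per-unit tax.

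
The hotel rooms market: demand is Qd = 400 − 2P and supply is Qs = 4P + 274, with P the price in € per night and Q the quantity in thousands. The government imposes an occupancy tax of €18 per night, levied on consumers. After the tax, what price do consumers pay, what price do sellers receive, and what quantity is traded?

Consumers pay €33; sellers receive €15; quantity = 334.

Before the tax: set 400 − 2P = 4P + 274 → P* = €21, Q* = 358.
With the tax collected from consumers, demand (in seller-price terms) shifts: Qd = 400 − 2(P + 18).
Solving gives Q = 334 with consumers paying €33 and sellers receiving €15 (the €18 wedge).
The less price-elastic side of the market bears the larger share of a per-unit tax.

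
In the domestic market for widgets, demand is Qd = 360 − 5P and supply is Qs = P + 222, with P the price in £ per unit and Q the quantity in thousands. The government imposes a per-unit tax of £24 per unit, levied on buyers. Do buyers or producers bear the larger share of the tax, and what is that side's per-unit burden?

Before the tax: set 360 − 5P = P + 222 → P* = £23, Q* = 245.
With the tax collected from buyers, demand (in seller-price terms) shifts: Qd = 360 − 5(P + 24).
New equilibrium: buyers pay £27, producers receive £3, Q = 225. (Wedge: Pb − Ps = 24.)
Per-unit burden: buyers £4, producers £20.
Producers take the larger share because supply is less price-elastic here (demand slope 5 vs supply slope 1).
The less price-elastic side of the market bears the larger share of a per-unit tax.

Producers bear the larger share: £20 per unit.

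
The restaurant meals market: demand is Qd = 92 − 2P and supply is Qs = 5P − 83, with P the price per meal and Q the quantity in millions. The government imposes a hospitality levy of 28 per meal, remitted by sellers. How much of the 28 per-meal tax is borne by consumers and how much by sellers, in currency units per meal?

Consumers bear 20 per meal; sellers bear 8 per meal.

Without the tax, 92 − 2P = 5P − 83 gives 7P = 175, so P* = 25 and Q* = 42.
With the tax collected from sellers, supply shifts: Qs = 5(P − 28) − 83.
Solving gives Q = 2 with consumers paying 45 and sellers receiving 17 (the 28 wedge).
Burden on consumers: 20; on sellers: 8. (They sum to 28.)
The less price-elastic side of the market bears the larger share of a per-unit tax.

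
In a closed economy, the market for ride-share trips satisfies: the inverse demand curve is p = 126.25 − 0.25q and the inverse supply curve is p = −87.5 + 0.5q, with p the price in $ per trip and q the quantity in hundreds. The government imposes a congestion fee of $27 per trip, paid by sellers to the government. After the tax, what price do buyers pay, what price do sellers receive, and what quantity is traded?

Rewrite in direct form: qd = 505 − 4p and qs = 2p + 175.
Before the tax: set 505 − 4p = 2p + 175 → p* = $55, q* = 285.
With the tax collected from sellers, supply shifts: qs = 2(p − 27) + 175.
Solving gives q = 249 with buyers paying $64 and sellers receiving $37 (the $27 wedge).

Buyers pay $64; sellers receive $37; quantity = 249.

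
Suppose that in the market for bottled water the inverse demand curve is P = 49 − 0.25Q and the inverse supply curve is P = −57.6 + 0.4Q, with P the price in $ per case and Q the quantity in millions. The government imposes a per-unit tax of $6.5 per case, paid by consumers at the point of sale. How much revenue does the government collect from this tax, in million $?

Tax revenue = $1001 million.

Inverting to Q(P) form: Qd = 196 − 4P; Qs = 2.5P + 144.
Before the tax: set 196 − 4P = 2.5P + 144 → P* = $8, Q* = 164.
With the tax collected from consumers, demand (in seller-price terms) shifts: Qd = 196 − 4(P + 6.5).
Solving gives Q = 154 with consumers paying $10.5 and suppliers receiving $4 (the $6.5 wedge).
Revenue = t · Q = 6.5 · 154 = $1001.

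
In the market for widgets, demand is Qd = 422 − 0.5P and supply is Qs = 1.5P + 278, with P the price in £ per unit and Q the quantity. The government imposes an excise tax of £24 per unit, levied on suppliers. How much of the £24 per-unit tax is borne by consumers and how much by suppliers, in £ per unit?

Without the tax, 422 − 0.5P = 1.5P + 278 gives 2P = 144, so P* = £72 and Q* = 386.
With the tax collected from suppliers, supply shifts: Qs = 1.5(P − 24) + 278.
Solving gives Q = 377 with consumers paying £90 and suppliers receiving £66 (the £24 wedge).
Burden on consumers: £18; on suppliers: £6. (They sum to £24.)
The less price-elastic side of the market bears the larger share of a per-unit tax.

Consumers bear £18 per unit; suppliers bear £6 per unit.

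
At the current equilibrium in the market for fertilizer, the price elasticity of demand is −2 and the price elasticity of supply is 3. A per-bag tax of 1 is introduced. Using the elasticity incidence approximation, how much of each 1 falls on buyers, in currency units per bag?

Buyers bear ≈ 0.6 per bag.

Incidence ratio: buyers' share ≈ εs / (εs + |εd|) = 3 / (3 + 2) = 0.6.
So buyers bear ≈ 0.6 × 1 = 0.6; suppliers bear 0.4.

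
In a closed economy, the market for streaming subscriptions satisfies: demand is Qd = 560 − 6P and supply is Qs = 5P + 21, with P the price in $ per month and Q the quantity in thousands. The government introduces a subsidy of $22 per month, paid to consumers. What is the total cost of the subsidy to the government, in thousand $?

Before the subsidy: set 560 − 6P = 5P + 21 → P* = $49, Q* = 266.
With a per-unit subsidy paid to consumers, each effectively pays P − 22, so demand becomes Qd = 560 − 6(P − 22).
Solving gives Q = 326 with consumers paying $39 and producers receiving $61 (the $22 wedge).
Outlay = t · Q = 22 · 326 = $7172.

Government outlay = $7172 thousand.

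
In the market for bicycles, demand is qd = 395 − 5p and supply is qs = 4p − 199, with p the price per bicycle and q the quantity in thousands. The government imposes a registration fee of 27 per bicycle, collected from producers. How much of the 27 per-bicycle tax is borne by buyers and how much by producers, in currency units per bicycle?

Buyers bear 12 per bicycle; producers bear 15 per bicycle.

Before the tax: set 395 − 5p = 4p − 199 → p* = 66, q* = 65.
With the tax collected from producers, supply shifts: qs = 4(p − 27) − 199.
Solving gives q = 5 with buyers paying 78 and producers receiving 51 (the 27 wedge).
Burden on buyers: 12; on producers: 15. (They sum to 27.)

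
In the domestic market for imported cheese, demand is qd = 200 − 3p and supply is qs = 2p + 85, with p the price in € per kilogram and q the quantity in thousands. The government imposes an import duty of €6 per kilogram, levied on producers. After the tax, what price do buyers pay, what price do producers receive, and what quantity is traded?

Buyers pay €25.4; producers receive €19.4; quantity = 123.8.

Without the tax, 200 − 3p = 2p + 85 gives 5p = 115, so p* = €23 and q* = 131.
With the tax collected from producers, supply shifts: qs = 2(p − 6) + 85.
New equilibrium: buyers pay €25.4, producers receive €19.4, q = 123.8. (Wedge: pb − ps = 6.)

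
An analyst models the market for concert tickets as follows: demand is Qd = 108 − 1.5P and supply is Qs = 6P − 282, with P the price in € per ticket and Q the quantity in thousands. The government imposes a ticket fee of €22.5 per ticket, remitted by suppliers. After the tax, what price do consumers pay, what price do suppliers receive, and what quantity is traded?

Without the tax, 108 − 1.5P = 6P − 282 gives 7.5P = 390, so P* = €52 and Q* = 30.
With the tax collected from suppliers, supply shifts: Qs = 6(P − 22.5) − 282.
Solving gives Q = 3 with consumers paying €70 and suppliers receiving €47.5 (the €22.5 wedge).
The less price-elastic side of the market bears the larger share of a per-unit tax.

Consumers pay €70; suppliers receive €47.5; quantity = 3.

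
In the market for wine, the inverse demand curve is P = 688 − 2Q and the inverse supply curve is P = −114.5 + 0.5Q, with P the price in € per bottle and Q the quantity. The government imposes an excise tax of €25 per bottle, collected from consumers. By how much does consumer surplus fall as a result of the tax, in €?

Inverting to Q(P) form: Qd = 344 − 0.5P; Qs = 2P + 229.
Before the tax: set 344 − 0.5P = 2P + 229 → P* = €46, Q* = 321.
With the tax collected from consumers, demand (in seller-price terms) shifts: Qd = 344 − 0.5(P + 25).
Solving gives Q = 311 with consumers paying €66 and sellers receiving €41 (the €25 wedge).
ΔCS is the trapezoid between Q = 311 and Q = 321 of height €20: ½ · (321 + 311) · 20 = €6320.

Consumer surplus falls by €6320.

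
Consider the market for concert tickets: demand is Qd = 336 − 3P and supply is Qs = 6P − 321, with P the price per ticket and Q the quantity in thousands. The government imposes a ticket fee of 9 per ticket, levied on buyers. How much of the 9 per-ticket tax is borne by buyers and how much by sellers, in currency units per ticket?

Buyers bear 6 per ticket; sellers bear 3 per ticket.

Before the tax: set 336 − 3P = 6P − 321 → P* = 73, Q* = 117.
With the tax collected from buyers, demand (in seller-price terms) shifts: Qd = 336 − 3(P + 9).
New equilibrium: buyers pay 79, sellers receive 70, Q = 99. (Wedge: Pb − Ps = 9.)
Burden on buyers: 6; on sellers: 3. (They sum to 9.)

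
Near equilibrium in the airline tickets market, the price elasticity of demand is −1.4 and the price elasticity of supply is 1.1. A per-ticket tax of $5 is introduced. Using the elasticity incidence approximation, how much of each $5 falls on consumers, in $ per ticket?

Consumers bear ≈ $2.2 per ticket.

Incidence ratio: consumers' share ≈ εs / (εs + |εd|) = 1.1 / (1.1 + 1.4) = 0.44.
So consumers bear ≈ 0.44 × $5 = $2.2; suppliers bear $2.8.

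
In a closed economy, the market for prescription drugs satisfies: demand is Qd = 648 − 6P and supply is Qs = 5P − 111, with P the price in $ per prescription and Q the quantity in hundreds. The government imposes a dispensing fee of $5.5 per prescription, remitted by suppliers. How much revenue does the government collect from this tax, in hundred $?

Tax revenue = $1204.5 hundred.

Without the tax, 648 − 6P = 5P − 111 gives 11P = 759, so P* = $69 and Q* = 234.
With the tax collected from suppliers, supply shifts: Qs = 5(P − 5.5) − 111.
New equilibrium: consumers pay $71.5, suppliers receive $66, Q = 219. (Wedge: Pb − Ps = 5.5.)
Revenue = t · Q = 5.5 · 219 = $1204.5.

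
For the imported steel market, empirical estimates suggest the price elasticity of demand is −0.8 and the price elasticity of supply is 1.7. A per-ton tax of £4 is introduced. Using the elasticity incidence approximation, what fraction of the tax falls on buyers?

Incidence ratio: buyers' share ≈ εs / (εs + |εd|) = 1.7 / (1.7 + 0.8) = 0.68.
Supply is the more elastic side, so buyers bear the larger share.

Buyers' share ≈ 0.68.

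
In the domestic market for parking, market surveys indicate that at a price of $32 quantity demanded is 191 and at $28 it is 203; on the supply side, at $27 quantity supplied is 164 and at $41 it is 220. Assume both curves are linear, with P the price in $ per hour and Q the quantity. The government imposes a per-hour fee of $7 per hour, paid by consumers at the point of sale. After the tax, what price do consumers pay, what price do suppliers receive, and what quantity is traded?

Consumers pay $37; suppliers receive $30; quantity = 176.

Demand slope: (203 − 191)/(28 − 32) = -3, so Qd = 287 − 3P.
Supply slope: (220 − 164)/(41 − 27) = 4, so Qs = 4P + 56.
Without the tax, 287 − 3P = 4P + 56 gives 7P = 231, so P* = $33 and Q* = 188.
With the tax collected from consumers, demand (in seller-price terms) shifts: Qd = 287 − 3(P + 7).
Solving gives Q = 176 with consumers paying $37 and suppliers receiving $30 (the $7 wedge).
The less price-elastic side of the market bears the larger share of a per-unit tax.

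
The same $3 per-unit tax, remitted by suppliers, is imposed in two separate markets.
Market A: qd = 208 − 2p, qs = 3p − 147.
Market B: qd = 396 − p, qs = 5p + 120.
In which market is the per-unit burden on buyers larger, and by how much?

Market B, by $0.7.

Market A: pre-tax p* = $71, q* = 66; post-tax q = 62.4; per-unit burden on buyers = $1.8.
Market B: pre-tax p* = $46, q* = 350; post-tax q = 347.5; per-unit burden on buyers = $2.5.
Difference: $1.8 vs $2.5 → market B is larger by $0.7.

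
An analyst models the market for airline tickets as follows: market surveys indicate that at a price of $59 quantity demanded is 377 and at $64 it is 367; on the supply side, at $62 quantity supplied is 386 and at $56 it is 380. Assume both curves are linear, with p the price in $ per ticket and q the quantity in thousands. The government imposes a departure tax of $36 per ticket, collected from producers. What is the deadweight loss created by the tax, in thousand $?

Deadweight loss = $432 thousand.

Demand slope: (367 − 377)/(64 − 59) = -2, so qd = 495 − 2p.
Supply slope: (380 − 386)/(56 − 62) = 1, so qs = p + 324.
Before the tax: set 495 − 2p = p + 324 → p* = $57, q* = 381.
With the tax collected from producers, supply shifts: qs = (p − 36) + 324.
Solving gives q = 357 with buyers paying $69 and producers receiving $33 (the $36 wedge).
Quantity falls by |ΔQ| = |381 − 357| = 24.
DWL = ½ · t · |ΔQ| = ½ · 36 · 24 = $432.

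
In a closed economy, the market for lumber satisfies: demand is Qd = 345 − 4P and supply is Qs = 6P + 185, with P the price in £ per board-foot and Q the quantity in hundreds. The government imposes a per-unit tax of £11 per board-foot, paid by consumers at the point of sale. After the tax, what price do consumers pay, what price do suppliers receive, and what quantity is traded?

Before the tax: set 345 − 4P = 6P + 185 → P* = £16, Q* = 281.
With the tax collected from consumers, demand (in seller-price terms) shifts: Qd = 345 − 4(P + 11).
New equilibrium: consumers pay £22.6, suppliers receive £11.6, Q = 254.6. (Wedge: Pb − Ps = 11.)

Consumers pay £22.6; suppliers receive £11.6; quantity = 254.6.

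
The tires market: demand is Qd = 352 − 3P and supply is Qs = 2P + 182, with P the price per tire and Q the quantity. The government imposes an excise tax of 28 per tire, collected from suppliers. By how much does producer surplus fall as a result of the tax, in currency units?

Without the tax, 352 − 3P = 2P + 182 gives 5P = 170, so P* = 34 and Q* = 250.
With the tax collected from suppliers, supply shifts: Qs = 2(P − 28) + 182.
New equilibrium: buyers pay 45.2, suppliers receive 17.2, Q = 216.4. (Wedge: Pb − Ps = 28.)
ΔPS is the trapezoid between Q = 216.4 and Q = 250 of height 16.8: ½ · (250 + 216.4) · 16.8 = 3917.76.

Producer surplus falls by 3917.76.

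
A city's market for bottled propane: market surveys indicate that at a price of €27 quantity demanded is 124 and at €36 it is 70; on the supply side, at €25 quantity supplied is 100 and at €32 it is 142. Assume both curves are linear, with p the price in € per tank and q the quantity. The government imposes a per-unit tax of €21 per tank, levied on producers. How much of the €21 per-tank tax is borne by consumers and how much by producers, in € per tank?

Demand slope: (70 − 124)/(36 − 27) = -6, so qd = 286 − 6p.
Supply slope: (142 − 100)/(32 − 25) = 6, so qs = 6p − 50.
Without the tax, 286 − 6p = 6p − 50 gives 12p = 336, so p* = €28 and q* = 118.
With the tax collected from producers, supply shifts: qs = 6(p − 21) − 50.
New equilibrium: consumers pay €38.5, producers receive €17.5, q = 55. (Wedge: pb − ps = 21.)
Burden on consumers: €10.5; on producers: €10.5. (They sum to €21.)

Consumers bear €10.5 per tank; producers bear €10.5 per tank.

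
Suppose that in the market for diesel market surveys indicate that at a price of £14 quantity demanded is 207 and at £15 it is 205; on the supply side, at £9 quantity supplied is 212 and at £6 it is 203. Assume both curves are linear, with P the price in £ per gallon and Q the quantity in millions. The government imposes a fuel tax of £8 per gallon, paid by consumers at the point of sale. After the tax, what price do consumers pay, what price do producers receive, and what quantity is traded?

Demand slope: (205 − 207)/(15 − 14) = -2, so Qd = 235 − 2P.
Supply slope: (203 − 212)/(6 − 9) = 3, so Qs = 3P + 185.
Before the tax: set 235 − 2P = 3P + 185 → P* = £10, Q* = 215.
With the tax collected from consumers, demand (in seller-price terms) shifts: Qd = 235 − 2(P + 8).
Solving gives Q = 205.4 with consumers paying £14.8 and producers receiving £6.8 (the £8 wedge).
The less price-elastic side of the market bears the larger share of a per-unit tax.

Consumers pay £14.8; producers receive £6.8; quantity = 205.4.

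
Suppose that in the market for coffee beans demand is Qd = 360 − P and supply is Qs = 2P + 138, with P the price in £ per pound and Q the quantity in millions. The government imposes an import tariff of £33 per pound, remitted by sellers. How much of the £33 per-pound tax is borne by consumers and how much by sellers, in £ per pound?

Consumers bear £22 per pound; sellers bear £11 per pound.

Without the tax, 360 − P = 2P + 138 gives 3P = 222, so P* = £74 and Q* = 286.
With the tax collected from sellers, supply shifts: Qs = 2(P − 33) + 138.
Solving gives Q = 264 with consumers paying £96 and sellers receiving £63 (the £33 wedge).
Burden on consumers: £22; on sellers: £11. (They sum to £33.)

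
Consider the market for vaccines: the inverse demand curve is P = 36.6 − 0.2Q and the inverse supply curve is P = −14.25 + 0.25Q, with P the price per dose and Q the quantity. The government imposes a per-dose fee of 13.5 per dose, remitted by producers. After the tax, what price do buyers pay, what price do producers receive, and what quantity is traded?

Inverting to Q(P) form: Qd = 183 − 5P; Qs = 4P + 57.
Without the tax, 183 − 5P = 4P + 57 gives 9P = 126, so P* = 14 and Q* = 113.
With the tax collected from producers, supply shifts: Qs = 4(P − 13.5) + 57.
Solving gives Q = 83 with buyers paying 20 and producers receiving 6.5 (the 13.5 wedge).
The less price-elastic side of the market bears the larger share of a per-unit tax.

Buyers pay 20; producers receive 6.5; quantity = 83.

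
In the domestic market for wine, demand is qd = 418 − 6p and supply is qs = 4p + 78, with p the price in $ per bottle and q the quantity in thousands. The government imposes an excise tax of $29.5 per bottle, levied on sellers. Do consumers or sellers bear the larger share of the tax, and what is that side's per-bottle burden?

Sellers bear the larger share: $17.7 per bottle.

Without the tax, 418 − 6p = 4p + 78 gives 10p = 340, so p* = $34 and q* = 214.
With the tax collected from sellers, supply shifts: qs = 4(p − 29.5) + 78.
New equilibrium: consumers pay $45.8, sellers receive $16.3, q = 143.2. (Wedge: pb − ps = 29.5.)
Per-bottle burden: consumers $11.8, sellers $17.7.
Sellers take the larger share because supply is less price-elastic here (demand slope 6 vs supply slope 4).
The less price-elastic side of the market bears the larger share of a per-unit tax.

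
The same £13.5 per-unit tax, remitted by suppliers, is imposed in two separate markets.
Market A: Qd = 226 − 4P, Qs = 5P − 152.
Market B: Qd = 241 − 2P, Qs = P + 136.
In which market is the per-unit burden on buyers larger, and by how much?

Market A, by £3.

Market A: pre-tax P* = £42, Q* = 58; post-tax Q = 28; per-unit burden on buyers = £7.5.
Market B: pre-tax P* = £35, Q* = 171; post-tax Q = 162; per-unit burden on buyers = £4.5.
Difference: £7.5 vs £4.5 → market A is larger by £3.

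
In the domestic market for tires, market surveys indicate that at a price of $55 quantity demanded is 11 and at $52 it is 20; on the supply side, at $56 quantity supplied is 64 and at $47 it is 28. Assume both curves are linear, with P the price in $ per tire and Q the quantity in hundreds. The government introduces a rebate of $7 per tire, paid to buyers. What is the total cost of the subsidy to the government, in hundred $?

Government outlay = $308 hundred.

Demand slope: (20 − 11)/(52 − 55) = -3, so Qd = 176 − 3P.
Supply slope: (28 − 64)/(47 − 56) = 4, so Qs = 4P − 160.
Without the subsidy, 176 − 3P = 4P − 160 gives 7P = 336, so P* = $48 and Q* = 32.
With a per-unit subsidy paid to buyers, each effectively pays P − 7, so demand becomes Qd = 176 − 3(P − 7).
New equilibrium: buyers pay $44, suppliers receive $51, Q = 44. (Wedge: Pb − Ps = −7.)
Outlay = t · Q = 7 · 44 = $308.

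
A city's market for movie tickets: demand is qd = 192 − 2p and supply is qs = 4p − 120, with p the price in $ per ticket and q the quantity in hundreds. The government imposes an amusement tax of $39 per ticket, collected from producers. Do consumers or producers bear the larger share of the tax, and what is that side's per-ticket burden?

Consumers bear the larger share: $26 per ticket.

Before the tax: set 192 − 2p = 4p − 120 → p* = $52, q* = 88.
With the tax collected from producers, supply shifts: qs = 4(p − 39) − 120.
Solving gives q = 36 with consumers paying $78 and producers receiving $39 (the $39 wedge).
Per-ticket burden: consumers $26, producers $13.
Consumers take the larger share because demand is less price-elastic here (demand slope 2 vs supply slope 4).
The less price-elastic side of the market bears the larger share of a per-unit tax.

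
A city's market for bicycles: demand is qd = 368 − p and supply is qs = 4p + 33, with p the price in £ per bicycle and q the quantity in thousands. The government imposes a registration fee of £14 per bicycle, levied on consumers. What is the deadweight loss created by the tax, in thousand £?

Before the tax: set 368 − p = 4p + 33 → p* = £67, q* = 301.
With the tax collected from consumers, demand (in seller-price terms) shifts: qd = 368 − (p + 14).
Solving gives q = 289.8 with consumers paying £78.2 and sellers receiving £64.2 (the £14 wedge).
Quantity falls by |ΔQ| = |301 − 289.8| = 11.2.
DWL = ½ · t · |ΔQ| = ½ · 14 · 11.2 = £78.4.

Deadweight loss = £78.4 thousand.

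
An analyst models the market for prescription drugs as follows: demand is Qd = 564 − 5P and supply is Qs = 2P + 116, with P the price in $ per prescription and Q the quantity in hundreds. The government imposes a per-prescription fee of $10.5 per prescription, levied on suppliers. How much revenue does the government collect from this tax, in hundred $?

Without the tax, 564 − 5P = 2P + 116 gives 7P = 448, so P* = $64 and Q* = 244.
With the tax collected from suppliers, supply shifts: Qs = 2(P − 10.5) + 116.
Solving gives Q = 229 with consumers paying $67 and suppliers receiving $56.5 (the $10.5 wedge).
Revenue = t · Q = 10.5 · 229 = $2404.5.

Tax revenue = $2404.5 hundred.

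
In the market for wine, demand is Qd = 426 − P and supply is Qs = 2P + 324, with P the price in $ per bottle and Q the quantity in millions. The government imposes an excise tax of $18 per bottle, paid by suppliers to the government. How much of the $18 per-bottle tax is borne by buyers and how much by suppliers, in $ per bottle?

Before the tax: set 426 − P = 2P + 324 → P* = $34, Q* = 392.
With the tax collected from suppliers, supply shifts: Qs = 2(P − 18) + 324.
New equilibrium: buyers pay $46, suppliers receive $28, Q = 380. (Wedge: Pb − Ps = 18.)
Burden on buyers: $12; on suppliers: $6. (They sum to $18.)
The less price-elastic side of the market bears the larger share of a per-unit tax.

Buyers bear $12 per bottle; suppliers bear $6 per bottle.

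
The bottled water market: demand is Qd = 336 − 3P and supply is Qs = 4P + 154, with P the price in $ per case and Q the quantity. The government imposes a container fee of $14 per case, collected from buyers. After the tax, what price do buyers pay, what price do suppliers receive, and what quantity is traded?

Before the tax: set 336 − 3P = 4P + 154 → P* = $26, Q* = 258.
With the tax collected from buyers, demand (in seller-price terms) shifts: Qd = 336 − 3(P + 14).
Solving gives Q = 234 with buyers paying $34 and suppliers receiving $20 (the $14 wedge).

Buyers pay $34; suppliers receive $20; quantity = 234.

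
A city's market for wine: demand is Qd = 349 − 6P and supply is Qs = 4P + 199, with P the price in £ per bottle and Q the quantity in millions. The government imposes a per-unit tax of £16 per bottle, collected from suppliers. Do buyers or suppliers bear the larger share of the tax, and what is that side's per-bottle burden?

Without the tax, 349 − 6P = 4P + 199 gives 10P = 150, so P* = £15 and Q* = 259.
With the tax collected from suppliers, supply shifts: Qs = 4(P − 16) + 199.
Solving gives Q = 220.6 with buyers paying £21.4 and suppliers receiving £5.4 (the £16 wedge).
Per-bottle burden: buyers £6.4, suppliers £9.6.
Suppliers take the larger share because supply is less price-elastic here (demand slope 6 vs supply slope 4).
The less price-elastic side of the market bears the larger share of a per-unit tax.

Suppliers bear the larger share: £9.6 per bottle.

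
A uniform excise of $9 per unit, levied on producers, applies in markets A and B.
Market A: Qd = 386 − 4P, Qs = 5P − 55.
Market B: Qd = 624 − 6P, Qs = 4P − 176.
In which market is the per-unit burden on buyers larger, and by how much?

Market A, by $1.4.

Market A: pre-tax P* = $49, Q* = 190; post-tax Q = 170; per-unit burden on buyers = $5.
Market B: pre-tax P* = $80, Q* = 144; post-tax Q = 122.4; per-unit burden on buyers = $3.6.
Difference: $5 vs $3.6 → market A is larger by $1.4.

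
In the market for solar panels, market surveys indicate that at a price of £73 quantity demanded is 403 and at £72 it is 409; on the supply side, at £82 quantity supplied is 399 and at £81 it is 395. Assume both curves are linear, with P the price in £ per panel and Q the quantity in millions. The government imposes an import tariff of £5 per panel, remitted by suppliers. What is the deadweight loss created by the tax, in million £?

Demand slope: (409 − 403)/(72 − 73) = -6, so Qd = 841 − 6P.
Supply slope: (395 − 399)/(81 − 82) = 4, so Qs = 4P + 71.
Before the tax: set 841 − 6P = 4P + 71 → P* = £77, Q* = 379.
With the tax collected from suppliers, supply shifts: Qs = 4(P − 5) + 71.
New equilibrium: consumers pay £79, suppliers receive £74, Q = 367. (Wedge: Pb − Ps = 5.)
Quantity falls by |ΔQ| = |379 − 367| = 12.
DWL = ½ · t · |ΔQ| = ½ · 5 · 12 = £30.

Deadweight loss = £30 million.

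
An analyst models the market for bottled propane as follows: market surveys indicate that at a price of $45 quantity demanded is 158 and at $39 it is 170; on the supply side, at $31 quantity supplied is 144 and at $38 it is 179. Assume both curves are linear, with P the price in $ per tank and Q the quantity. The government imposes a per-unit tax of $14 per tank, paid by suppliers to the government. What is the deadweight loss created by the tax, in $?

Demand slope: (170 − 158)/(39 − 45) = -2, so Qd = 248 − 2P.
Supply slope: (179 − 144)/(38 − 31) = 5, so Qs = 5P − 11.
Without the tax, 248 − 2P = 5P − 11 gives 7P = 259, so P* = $37 and Q* = 174.
With the tax collected from suppliers, supply shifts: Qs = 5(P − 14) − 11.
New equilibrium: consumers pay $47, suppliers receive $33, Q = 154. (Wedge: Pb − Ps = 14.)
Quantity falls by |ΔQ| = |174 − 154| = 20.
DWL = ½ · t · |ΔQ| = ½ · 14 · 20 = $140.

Deadweight loss = $140.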